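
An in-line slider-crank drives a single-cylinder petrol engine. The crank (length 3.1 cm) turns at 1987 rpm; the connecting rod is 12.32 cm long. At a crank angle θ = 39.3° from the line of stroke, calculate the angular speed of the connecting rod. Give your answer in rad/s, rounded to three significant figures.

ω = 208.1 rad/s (converted from 1987 rpm).
The rod makes angle φ with the slider axis where L sinφ = r sinθ; differentiating, L cosφ·φ̇ = r ω cosθ.
L cosφ = √(L² − r² sin²θ) = 0.12163 m.
|ω_rod| = r ω |cosθ| / √(L² − r² sin²θ) = 0.031·208.1·0.77384/0.12163 = 41.041 rad/s.

41.0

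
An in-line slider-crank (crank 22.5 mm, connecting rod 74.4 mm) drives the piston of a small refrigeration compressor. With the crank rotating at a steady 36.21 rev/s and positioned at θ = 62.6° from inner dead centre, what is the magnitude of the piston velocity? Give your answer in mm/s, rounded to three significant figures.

5200

ω = 2π·36.2 = 227.5 rad/s
For an in-line slider-crank, x = r cosθ + √(L² − r² sin²θ), so v = −rω sinθ·[1 + r cosθ/√(L² − r² sin²θ)].
With r = 0.0225 m, L = 0.0744 m, θ = 62.6°: √(L² − r² sin²θ) = 0.071668 m.
v = −0.0225·227.5·0.88782·[1 + 0.0225·0.46020/0.071668] = -5.2014 m/s.
|v| = 5.2014 m/s = 5201.4 mm/s.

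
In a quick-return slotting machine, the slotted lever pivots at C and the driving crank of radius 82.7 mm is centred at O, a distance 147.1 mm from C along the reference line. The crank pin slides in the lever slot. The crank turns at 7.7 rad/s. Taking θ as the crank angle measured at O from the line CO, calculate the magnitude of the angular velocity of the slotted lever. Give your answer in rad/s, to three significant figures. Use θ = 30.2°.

2.70

ω = 7.7 rad/s
Crank pin A relative to C: A = (d + r cosθ, r sinθ); lever angle φ = atan2(r sinθ, d + r cosθ).
Differentiating tanφ: φ̇ = rω(d cosθ + r)/(d² + r² + 2dr cosθ).
d² + r² + 2dr cosθ = |CA|² = 0.0495058 m²;  d cosθ + r = +0.20983 m.
|ω_lever| = |0.0827·7.7·+0.20983| / 0.0495058 = 2.6991 rad/s.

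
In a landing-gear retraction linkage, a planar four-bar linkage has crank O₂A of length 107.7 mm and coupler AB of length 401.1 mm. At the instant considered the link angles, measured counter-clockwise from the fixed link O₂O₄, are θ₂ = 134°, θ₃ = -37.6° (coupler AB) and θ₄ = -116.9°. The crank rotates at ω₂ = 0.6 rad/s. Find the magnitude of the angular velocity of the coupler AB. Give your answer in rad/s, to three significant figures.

0.155

ω₂ = 0.6 rad/s
Differentiating the loop-closure r₂e^{iθ₂}+r₃e^{iθ₃}=r₁+r₄e^{iθ₄} gives r₂ω₂e^{iθ₂}+r₃ω₃e^{iθ₃}=r₄ω₄e^{iθ₄}.
Eliminating the other unknown: ω₃ = r₂ω₂ sin(θ₄−θ₂) / [r₃ sin(θ₃−θ₄)].
Numerator sine = +0.94495; denominator sine = +0.98261.
Result = 0.1077·0.6·(+0.94495) / (0.4011·(+0.98261)) = +0.15493 rad/s; magnitude 0.15493 rad/s.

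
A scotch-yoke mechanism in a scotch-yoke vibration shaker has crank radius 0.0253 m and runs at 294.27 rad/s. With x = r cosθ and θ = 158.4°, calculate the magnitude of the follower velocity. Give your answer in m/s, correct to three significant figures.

2.74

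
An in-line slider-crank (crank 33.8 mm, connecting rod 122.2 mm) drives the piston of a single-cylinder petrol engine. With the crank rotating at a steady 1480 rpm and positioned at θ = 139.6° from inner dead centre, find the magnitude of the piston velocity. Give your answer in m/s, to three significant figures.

2.67

ω = 2π·1480/60 = 155 rad/s
For an in-line slider-crank, x = r cosθ + √(L² − r² sin²θ), so v = −rω sinθ·[1 + r cosθ/√(L² − r² sin²θ)].
With r = 0.0338 m, L = 0.1222 m, θ = 139.6°: √(L² − r² sin²θ) = 0.12022 m.
v = −0.0338·155·0.64812·[1 + 0.0338·-0.76154/0.12022] = -2.6682 m/s.
|v| = 2.6682 m/s.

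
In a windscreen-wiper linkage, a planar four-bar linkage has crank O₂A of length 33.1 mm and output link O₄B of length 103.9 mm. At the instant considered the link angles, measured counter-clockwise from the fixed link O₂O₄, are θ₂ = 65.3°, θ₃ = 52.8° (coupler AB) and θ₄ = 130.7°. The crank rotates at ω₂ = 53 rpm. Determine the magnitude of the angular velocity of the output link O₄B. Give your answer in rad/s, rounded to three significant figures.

0.391

ω₂ = 5.55 rad/s (from 53 rpm).
Differentiating the loop-closure r₂e^{iθ₂}+r₃e^{iθ₃}=r₁+r₄e^{iθ₄} gives r₂ω₂e^{iθ₂}+r₃ω₃e^{iθ₃}=r₄ω₄e^{iθ₄}.
Eliminating the other unknown: ω₄ = r₂ω₂ sin(θ₂−θ₃) / [r₄ sin(θ₄−θ₃)].
Numerator sine = +0.21644; denominator sine = +0.97778.
Result = 0.0331·5.55·(+0.21644) / (0.1039·(+0.97778)) = +0.39139 rad/s; magnitude 0.39139 rad/s.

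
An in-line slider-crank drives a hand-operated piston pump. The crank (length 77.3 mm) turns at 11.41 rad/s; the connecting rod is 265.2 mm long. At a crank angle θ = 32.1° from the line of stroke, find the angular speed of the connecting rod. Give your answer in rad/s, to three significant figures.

2.85

ω = 11.41 rad/s
The rod makes angle φ with the slider axis where L sinφ = r sinθ; differentiating, L cosφ·φ̇ = r ω cosθ.
L cosφ = √(L² − r² sin²θ) = 0.262 m.
|ω_rod| = r ω |cosθ| / √(L² − r² sin²θ) = 0.0773·11.41·0.84712/0.262 = 2.8517 rad/s.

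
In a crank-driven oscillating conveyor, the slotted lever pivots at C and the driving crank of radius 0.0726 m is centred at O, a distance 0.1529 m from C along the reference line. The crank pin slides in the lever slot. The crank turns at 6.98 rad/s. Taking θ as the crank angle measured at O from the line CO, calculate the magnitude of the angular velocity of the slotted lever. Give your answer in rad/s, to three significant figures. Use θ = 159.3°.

4.53

ω = 6.98 rad/s
Crank pin A relative to C: A = (d + r cosθ, r sinθ); lever angle φ = atan2(r sinθ, d + r cosθ).
Differentiating tanφ: φ̇ = rω(d cosθ + r)/(d² + r² + 2dr cosθ).
d² + r² + 2dr cosθ = |CA|² = 0.0078813 m²;  d cosθ + r = -0.070429 m.
|ω_lever| = |0.0726·6.98·-0.070429| / 0.0078813 = 4.5284 rad/s.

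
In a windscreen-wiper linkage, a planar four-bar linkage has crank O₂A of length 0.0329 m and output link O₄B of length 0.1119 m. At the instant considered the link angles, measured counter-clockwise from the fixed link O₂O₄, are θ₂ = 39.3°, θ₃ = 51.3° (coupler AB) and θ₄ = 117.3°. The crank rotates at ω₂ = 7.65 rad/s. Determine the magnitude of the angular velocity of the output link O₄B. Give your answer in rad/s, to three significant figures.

ω₂ = 7.65 rad/s
Differentiating the loop-closure r₂e^{iθ₂}+r₃e^{iθ₃}=r₁+r₄e^{iθ₄} gives r₂ω₂e^{iθ₂}+r₃ω₃e^{iθ₃}=r₄ω₄e^{iθ₄}.
Eliminating the other unknown: ω₄ = r₂ω₂ sin(θ₂−θ₃) / [r₄ sin(θ₄−θ₃)].
Numerator sine = -0.20791; denominator sine = +0.91355.
Result = 0.0329·7.65·(-0.20791) / (0.1119·(+0.91355)) = -0.51189 rad/s; magnitude 0.51189 rad/s.

0.512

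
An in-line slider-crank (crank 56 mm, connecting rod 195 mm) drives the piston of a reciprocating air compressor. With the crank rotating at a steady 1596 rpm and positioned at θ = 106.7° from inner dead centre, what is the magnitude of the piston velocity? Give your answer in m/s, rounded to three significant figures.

8.20

ω = 2π·1596/60 = 167.1 rad/s
For an in-line slider-crank, x = r cosθ + √(L² − r² sin²θ), so v = −rω sinθ·[1 + r cosθ/√(L² − r² sin²θ)].
With r = 0.056 m, L = 0.195 m, θ = 106.7°: √(L² − r² sin²θ) = 0.18748 m.
v = −0.056·167.1·0.95782·[1 + 0.056·-0.28736/0.18748] = -8.1952 m/s.
|v| = 8.1952 m/s.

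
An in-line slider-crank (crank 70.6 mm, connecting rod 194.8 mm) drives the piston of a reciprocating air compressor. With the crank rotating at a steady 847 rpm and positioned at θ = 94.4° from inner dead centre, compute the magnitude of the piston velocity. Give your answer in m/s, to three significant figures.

6.06

ω = 2π·847/60 = 88.7 rad/s
For an in-line slider-crank, x = r cosθ + √(L² − r² sin²θ), so v = −rω sinθ·[1 + r cosθ/√(L² − r² sin²θ)].
With r = 0.0706 m, L = 0.1948 m, θ = 94.4°: √(L² − r² sin²θ) = 0.18164 m.
v = −0.0706·88.7·0.99705·[1 + 0.0706·-0.07672/0.18164] = -6.0574 m/s.
|v| = 6.0574 m/s.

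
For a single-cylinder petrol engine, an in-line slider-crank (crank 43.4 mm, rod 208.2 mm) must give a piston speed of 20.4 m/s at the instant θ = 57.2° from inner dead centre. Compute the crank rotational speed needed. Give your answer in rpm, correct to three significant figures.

For an in-line slider-crank, |v_piston| = rω|sinθ|·[1 + r cosθ/√(L² − r² sin²θ)].
With r = 0.0434 m, L = 0.2082 m, θ = 57.2°: the bracketed kinematic factor |dx/dθ| = 0.040665 m.
ω = v/|dx/dθ| = 20.4/0.040665 = 501.66 rad/s.
N = 60ω/(2π) = 4790.5 rpm.

4790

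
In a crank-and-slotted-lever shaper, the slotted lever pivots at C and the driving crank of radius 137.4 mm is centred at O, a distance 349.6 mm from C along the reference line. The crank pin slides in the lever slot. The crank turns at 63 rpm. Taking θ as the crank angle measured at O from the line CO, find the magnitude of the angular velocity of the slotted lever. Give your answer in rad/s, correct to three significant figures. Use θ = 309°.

ω = 6.597 rad/s (from 63 rpm).
Crank pin A relative to C: A = (d + r cosθ, r sinθ); lever angle φ = atan2(r sinθ, d + r cosθ).
Differentiating tanφ: φ̇ = rω(d cosθ + r)/(d² + r² + 2dr cosθ).
d² + r² + 2dr cosθ = |CA|² = 0.201558 m²;  d cosθ + r = +0.35741 m.
|ω_lever| = |0.1374·6.597·+0.35741| / 0.201558 = 1.6074 rad/s.

1.61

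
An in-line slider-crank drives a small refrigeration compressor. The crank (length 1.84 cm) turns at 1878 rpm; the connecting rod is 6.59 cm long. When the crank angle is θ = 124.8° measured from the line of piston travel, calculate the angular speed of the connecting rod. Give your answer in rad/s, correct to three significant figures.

ω = 196.7 rad/s (converted from 1878 rpm).
The rod makes angle φ with the slider axis where L sinφ = r sinθ; differentiating, L cosφ·φ̇ = r ω cosθ.
L cosφ = √(L² − r² sin²θ) = 0.064145 m.
|ω_rod| = r ω |cosθ| / √(L² − r² sin²θ) = 0.0184·196.7·0.57071/0.064145 = 32.196 rad/s.

32.2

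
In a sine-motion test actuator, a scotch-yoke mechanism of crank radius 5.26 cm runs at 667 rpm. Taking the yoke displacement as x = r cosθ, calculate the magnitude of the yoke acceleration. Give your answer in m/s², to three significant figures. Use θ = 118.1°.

121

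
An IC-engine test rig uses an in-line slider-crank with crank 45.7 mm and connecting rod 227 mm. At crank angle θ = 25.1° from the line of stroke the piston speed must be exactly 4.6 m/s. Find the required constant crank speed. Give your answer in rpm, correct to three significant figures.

For an in-line slider-crank, |v_piston| = rω|sinθ|·[1 + r cosθ/√(L² − r² sin²θ)].
With r = 0.0457 m, L = 0.227 m, θ = 25.1°: the bracketed kinematic factor |dx/dθ| = 0.022933 m.
ω = v/|dx/dθ| = 4.6/0.022933 = 200.58 rad/s.
N = 60ω/(2π) = 1915.4 rpm.

1920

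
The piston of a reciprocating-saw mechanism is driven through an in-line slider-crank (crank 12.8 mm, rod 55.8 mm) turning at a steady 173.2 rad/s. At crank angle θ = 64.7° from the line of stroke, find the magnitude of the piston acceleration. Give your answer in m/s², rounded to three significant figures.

ω = 173.2 rad/s
x(θ) = r cosθ + √(L² − r² sin²θ); with ω constant, a = ω²·d²x/dθ².
d²x/dθ² = −r cosθ − r²(cos2θ)/√u − r⁴ sin²2θ/(4u^{3/2}),  u = L² − r² sin²θ = 0.00297972 m².
Substituting r = 0.0128 m, L = 0.0558 m, θ = 64.7°: d²x/dθ² = -0.0035897 m.
a = ω²·d²x/dθ² = (173.2)²·(-0.0035897) = -107.68 m/s²;  |a| = 107.68 m/s².

108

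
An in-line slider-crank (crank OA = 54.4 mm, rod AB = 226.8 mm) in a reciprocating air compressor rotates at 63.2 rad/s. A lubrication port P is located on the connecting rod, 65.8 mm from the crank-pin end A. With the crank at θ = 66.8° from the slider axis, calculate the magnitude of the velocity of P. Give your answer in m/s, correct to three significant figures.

ω = 63.2 rad/s.  Crank-pin speed |V_A| = rω = 3.4381 m/s, perpendicular to OA.
Rod angle: sinφ = −(r/L) sinθ ⇒ φ = -12.736°; ω_rod = −rω cosθ/√(L²−r²sin²θ) = -6.1224 rad/s.
V_P = V_A + ω_rod × AP, with AP = 0.0658 m along the rod.
Components: V_Px = −rω sinθ − a·ω_rod·sinφ = -3.2489 m/s;  V_Py = rω cosθ + a·ω_rod·cosφ = +0.96146 m/s.
|V_P| = √(V_Px² + V_Py²) = 3.3882 m/s.

3.39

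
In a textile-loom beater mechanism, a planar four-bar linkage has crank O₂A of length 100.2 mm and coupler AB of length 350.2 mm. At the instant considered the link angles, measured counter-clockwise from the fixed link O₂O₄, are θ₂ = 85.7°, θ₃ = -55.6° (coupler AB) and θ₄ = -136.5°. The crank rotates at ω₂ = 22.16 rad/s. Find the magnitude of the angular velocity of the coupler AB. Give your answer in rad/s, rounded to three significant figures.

ω₂ = 22.16 rad/s
Differentiating the loop-closure r₂e^{iθ₂}+r₃e^{iθ₃}=r₁+r₄e^{iθ₄} gives r₂ω₂e^{iθ₂}+r₃ω₃e^{iθ₃}=r₄ω₄e^{iθ₄}.
Eliminating the other unknown: ω₃ = r₂ω₂ sin(θ₄−θ₂) / [r₃ sin(θ₃−θ₄)].
Numerator sine = +0.67172; denominator sine = +0.98741.
Result = 0.1002·22.16·(+0.67172) / (0.3502·(+0.98741)) = +4.3133 rad/s; magnitude 4.3133 rad/s.

4.31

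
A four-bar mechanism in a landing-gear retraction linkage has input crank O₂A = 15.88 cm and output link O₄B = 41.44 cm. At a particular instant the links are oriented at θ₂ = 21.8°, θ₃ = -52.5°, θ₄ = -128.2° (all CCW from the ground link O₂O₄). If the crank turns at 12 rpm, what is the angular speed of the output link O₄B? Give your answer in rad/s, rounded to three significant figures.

ω₂ = 1.257 rad/s (from 12 rpm).
Differentiating the loop-closure r₂e^{iθ₂}+r₃e^{iθ₃}=r₁+r₄e^{iθ₄} gives r₂ω₂e^{iθ₂}+r₃ω₃e^{iθ₃}=r₄ω₄e^{iθ₄}.
Eliminating the other unknown: ω₄ = r₂ω₂ sin(θ₂−θ₃) / [r₄ sin(θ₄−θ₃)].
Numerator sine = +0.96269; denominator sine = -0.96902.
Result = 0.1588·1.257·(+0.96269) / (0.4144·(-0.96902)) = -0.47841 rad/s; magnitude 0.47841 rad/s.

0.478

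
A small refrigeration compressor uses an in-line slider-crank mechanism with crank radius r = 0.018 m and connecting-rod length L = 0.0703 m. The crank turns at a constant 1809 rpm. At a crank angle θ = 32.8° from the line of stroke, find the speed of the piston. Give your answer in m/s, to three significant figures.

2.25

ω = 2π·1809/60 = 189.4 rad/s
For an in-line slider-crank, x = r cosθ + √(L² − r² sin²θ), so v = −rω sinθ·[1 + r cosθ/√(L² − r² sin²θ)].
With r = 0.018 m, L = 0.0703 m, θ = 32.8°: √(L² − r² sin²θ) = 0.06962 m.
v = −0.018·189.4·0.54171·[1 + 0.018·0.84057/0.06962] = -2.2486 m/s.
|v| = 2.2486 m/s.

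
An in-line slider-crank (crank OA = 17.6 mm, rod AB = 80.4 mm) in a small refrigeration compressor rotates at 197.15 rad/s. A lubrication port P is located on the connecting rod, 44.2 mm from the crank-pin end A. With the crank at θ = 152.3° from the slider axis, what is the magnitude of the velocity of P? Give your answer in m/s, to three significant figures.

2.00

ω = 197.2 rad/s.  Crank-pin speed |V_A| = rω = 3.4698 m/s, perpendicular to OA.
Rod angle: sinφ = −(r/L) sinθ ⇒ φ = -5.840°; ω_rod = −rω cosθ/√(L²−r²sin²θ) = +38.41 rad/s.
V_P = V_A + ω_rod × AP, with AP = 0.0442 m along the rod.
Components: V_Px = −rω sinθ − a·ω_rod·sinφ = -1.4402 m/s;  V_Py = rω cosθ + a·ω_rod·cosφ = -1.3832 m/s.
|V_P| = √(V_Px² + V_Py²) = 1.9969 m/s.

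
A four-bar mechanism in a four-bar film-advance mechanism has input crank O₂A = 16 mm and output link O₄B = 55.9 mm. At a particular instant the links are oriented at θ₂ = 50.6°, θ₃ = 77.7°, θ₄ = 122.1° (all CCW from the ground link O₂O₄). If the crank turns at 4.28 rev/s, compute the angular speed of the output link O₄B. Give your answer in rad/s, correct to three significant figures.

5.01

ω₂ = 26.89 rad/s (from 4.28 rev/s).
Differentiating the loop-closure r₂e^{iθ₂}+r₃e^{iθ₃}=r₁+r₄e^{iθ₄} gives r₂ω₂e^{iθ₂}+r₃ω₃e^{iθ₃}=r₄ω₄e^{iθ₄}.
Eliminating the other unknown: ω₄ = r₂ω₂ sin(θ₂−θ₃) / [r₄ sin(θ₄−θ₃)].
Numerator sine = -0.45554; denominator sine = +0.69966.
Result = 0.016·26.89·(-0.45554) / (0.0559·(+0.69966)) = -5.0116 rad/s; magnitude 5.0116 rad/s.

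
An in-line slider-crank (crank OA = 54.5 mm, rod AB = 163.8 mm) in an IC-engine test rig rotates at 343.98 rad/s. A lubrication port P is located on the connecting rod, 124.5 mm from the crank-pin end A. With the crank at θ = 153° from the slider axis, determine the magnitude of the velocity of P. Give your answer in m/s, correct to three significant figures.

7.70

ω = 344 rad/s.  Crank-pin speed |V_A| = rω = 18.747 m/s, perpendicular to OA.
Rod angle: sinφ = −(r/L) sinθ ⇒ φ = -8.688°; ω_rod = −rω cosθ/√(L²−r²sin²θ) = +103.16 rad/s.
V_P = V_A + ω_rod × AP, with AP = 0.1245 m along the rod.
Components: V_Px = −rω sinθ − a·ω_rod·sinφ = -6.5709 m/s;  V_Py = rω cosθ + a·ω_rod·cosφ = -4.0076 m/s.
|V_P| = √(V_Px² + V_Py²) = 7.6966 m/s.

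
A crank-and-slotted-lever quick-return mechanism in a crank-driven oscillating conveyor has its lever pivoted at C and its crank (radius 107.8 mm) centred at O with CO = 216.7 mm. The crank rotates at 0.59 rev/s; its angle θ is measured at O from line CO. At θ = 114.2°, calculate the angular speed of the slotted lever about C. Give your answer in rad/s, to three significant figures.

0.192

ω = 3.707 rad/s (from 0.59 rev/s).
Crank pin A relative to C: A = (d + r cosθ, r sinθ); lever angle φ = atan2(r sinθ, d + r cosθ).
Differentiating tanφ: φ̇ = rω(d cosθ + r)/(d² + r² + 2dr cosθ).
d² + r² + 2dr cosθ = |CA|² = 0.0394279 m²;  d cosθ + r = +0.01897 m.
|ω_lever| = |0.1078·3.707·+0.01897| / 0.0394279 = 0.19227 rad/s.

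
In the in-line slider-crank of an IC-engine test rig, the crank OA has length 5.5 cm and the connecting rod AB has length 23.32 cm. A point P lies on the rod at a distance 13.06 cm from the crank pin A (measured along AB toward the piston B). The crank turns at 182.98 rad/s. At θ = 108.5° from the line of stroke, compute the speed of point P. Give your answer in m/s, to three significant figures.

9.24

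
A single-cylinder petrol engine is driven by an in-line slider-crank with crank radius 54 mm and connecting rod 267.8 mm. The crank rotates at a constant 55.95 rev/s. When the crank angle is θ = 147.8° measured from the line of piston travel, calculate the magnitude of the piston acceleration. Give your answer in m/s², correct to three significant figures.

5050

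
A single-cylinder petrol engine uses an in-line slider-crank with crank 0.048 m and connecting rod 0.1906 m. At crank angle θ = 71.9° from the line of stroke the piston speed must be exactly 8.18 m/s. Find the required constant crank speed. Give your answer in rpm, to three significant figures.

1580

For an in-line slider-crank, |v_piston| = rω|sinθ|·[1 + r cosθ/√(L² − r² sin²θ)].
With r = 0.048 m, L = 0.1906 m, θ = 71.9°: the bracketed kinematic factor |dx/dθ| = 0.049301 m.
ω = v/|dx/dθ| = 8.18/0.049301 = 165.92 rad/s.
N = 60ω/(2π) = 1584.4 rpm.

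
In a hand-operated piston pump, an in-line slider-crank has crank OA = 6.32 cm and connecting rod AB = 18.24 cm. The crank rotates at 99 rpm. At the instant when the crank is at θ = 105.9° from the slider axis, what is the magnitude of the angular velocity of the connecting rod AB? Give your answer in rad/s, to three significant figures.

ω = 10.37 rad/s (converted from 99 rpm).
The rod makes angle φ with the slider axis where L sinφ = r sinθ; differentiating, L cosφ·φ̇ = r ω cosθ.
L cosφ = √(L² − r² sin²θ) = 0.17197 m.
|ω_rod| = r ω |cosθ| / √(L² − r² sin²θ) = 0.0632·10.37·0.27396/0.17197 = 1.0438 rad/s.

1.04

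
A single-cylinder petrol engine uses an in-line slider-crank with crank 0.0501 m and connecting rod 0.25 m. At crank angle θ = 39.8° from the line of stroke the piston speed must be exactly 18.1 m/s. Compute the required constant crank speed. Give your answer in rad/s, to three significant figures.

489

For an in-line slider-crank, |v_piston| = rω|sinθ|·[1 + r cosθ/√(L² − r² sin²θ)].
With r = 0.0501 m, L = 0.25 m, θ = 39.8°: the bracketed kinematic factor |dx/dθ| = 0.037048 m.
ω = v/|dx/dθ| = 18.1/0.037048 = 488.55 rad/s.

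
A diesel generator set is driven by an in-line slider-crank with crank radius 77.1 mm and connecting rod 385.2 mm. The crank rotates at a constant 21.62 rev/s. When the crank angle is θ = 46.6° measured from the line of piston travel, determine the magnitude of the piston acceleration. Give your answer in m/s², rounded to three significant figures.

ω = 2π·21.6 = 135.8 rad/s
x(θ) = r cosθ + √(L² − r² sin²θ); with ω constant, a = ω²·d²x/dθ².
d²x/dθ² = −r cosθ − r²(cos2θ)/√u − r⁴ sin²2θ/(4u^{3/2}),  u = L² − r² sin²θ = 0.145241 m².
Substituting r = 0.0771 m, L = 0.3852 m, θ = 46.6°: d²x/dθ² = -0.052263 m.
a = ω²·d²x/dθ² = (135.8)²·(-0.052263) = -964.42 m/s²;  |a| = 964.42 m/s².

964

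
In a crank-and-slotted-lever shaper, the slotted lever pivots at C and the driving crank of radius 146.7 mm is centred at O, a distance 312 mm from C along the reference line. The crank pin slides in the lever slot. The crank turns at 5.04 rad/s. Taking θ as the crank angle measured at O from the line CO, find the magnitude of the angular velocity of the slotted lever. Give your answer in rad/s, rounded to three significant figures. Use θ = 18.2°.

1.59

ω = 5.04 rad/s
Crank pin A relative to C: A = (d + r cosθ, r sinθ); lever angle φ = atan2(r sinθ, d + r cosθ).
Differentiating tanφ: φ̇ = rω(d cosθ + r)/(d² + r² + 2dr cosθ).
d² + r² + 2dr cosθ = |CA|² = 0.205826 m²;  d cosθ + r = +0.44309 m.
|ω_lever| = |0.1467·5.04·+0.44309| / 0.205826 = 1.5917 rad/s.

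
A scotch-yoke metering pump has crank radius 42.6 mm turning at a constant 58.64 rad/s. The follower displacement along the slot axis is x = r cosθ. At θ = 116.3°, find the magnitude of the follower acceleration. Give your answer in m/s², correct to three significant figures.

64.9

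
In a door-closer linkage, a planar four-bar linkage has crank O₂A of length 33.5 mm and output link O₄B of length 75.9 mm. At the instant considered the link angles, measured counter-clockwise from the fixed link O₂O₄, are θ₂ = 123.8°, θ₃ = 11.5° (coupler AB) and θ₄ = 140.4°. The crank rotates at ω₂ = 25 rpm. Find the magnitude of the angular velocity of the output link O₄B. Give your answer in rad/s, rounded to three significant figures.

1.37

ω₂ = 2.618 rad/s (from 25 rpm).
Differentiating the loop-closure r₂e^{iθ₂}+r₃e^{iθ₃}=r₁+r₄e^{iθ₄} gives r₂ω₂e^{iθ₂}+r₃ω₃e^{iθ₃}=r₄ω₄e^{iθ₄}.
Eliminating the other unknown: ω₄ = r₂ω₂ sin(θ₂−θ₃) / [r₄ sin(θ₄−θ₃)].
Numerator sine = +0.92521; denominator sine = +0.77824.
Result = 0.0335·2.618·(+0.92521) / (0.0759·(+0.77824)) = +1.3737 rad/s; magnitude 1.3737 rad/s.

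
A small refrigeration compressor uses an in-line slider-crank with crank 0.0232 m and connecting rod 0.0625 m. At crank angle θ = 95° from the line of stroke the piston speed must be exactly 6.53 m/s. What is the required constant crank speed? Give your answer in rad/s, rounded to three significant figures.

For an in-line slider-crank, |v_piston| = rω|sinθ|·[1 + r cosθ/√(L² − r² sin²θ)].
With r = 0.0232 m, L = 0.0625 m, θ = 95°: the bracketed kinematic factor |dx/dθ| = 0.022307 m.
ω = v/|dx/dθ| = 6.53/0.022307 = 292.73 rad/s.

293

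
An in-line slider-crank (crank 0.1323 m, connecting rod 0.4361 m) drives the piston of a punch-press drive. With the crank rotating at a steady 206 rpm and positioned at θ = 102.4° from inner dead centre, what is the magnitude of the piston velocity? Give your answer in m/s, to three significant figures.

2.60

ω = 2π·206/60 = 21.57 rad/s
For an in-line slider-crank, x = r cosθ + √(L² − r² sin²θ), so v = −rω sinθ·[1 + r cosθ/√(L² − r² sin²θ)].
With r = 0.1323 m, L = 0.4361 m, θ = 102.4°: √(L² − r² sin²θ) = 0.41652 m.
v = −0.1323·21.57·0.97667·[1 + 0.1323·-0.21474/0.41652] = -2.5973 m/s.
|v| = 2.5973 m/s.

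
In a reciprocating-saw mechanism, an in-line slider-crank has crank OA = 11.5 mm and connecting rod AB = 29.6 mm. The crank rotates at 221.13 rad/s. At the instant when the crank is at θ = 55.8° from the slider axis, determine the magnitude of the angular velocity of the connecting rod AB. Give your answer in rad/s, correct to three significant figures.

51.0

ω = 221.1 rad/s
The rod makes angle φ with the slider axis where L sinφ = r sinθ; differentiating, L cosφ·φ̇ = r ω cosθ.
L cosφ = √(L² − r² sin²θ) = 0.02803 m.
|ω_rod| = r ω |cosθ| / √(L² − r² sin²θ) = 0.0115·221.1·0.56208/0.02803 = 50.994 rad/s.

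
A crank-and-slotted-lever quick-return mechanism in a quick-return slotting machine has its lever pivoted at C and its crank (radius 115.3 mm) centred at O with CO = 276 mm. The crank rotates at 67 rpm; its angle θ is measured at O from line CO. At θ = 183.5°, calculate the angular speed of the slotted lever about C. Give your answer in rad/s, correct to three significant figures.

ω = 7.016 rad/s (from 67 rpm).
Crank pin A relative to C: A = (d + r cosθ, r sinθ); lever angle φ = atan2(r sinθ, d + r cosθ).
Differentiating tanφ: φ̇ = rω(d cosθ + r)/(d² + r² + 2dr cosθ).
d² + r² + 2dr cosθ = |CA|² = 0.0259432 m²;  d cosθ + r = -0.16019 m.
|ω_lever| = |0.1153·7.016·-0.16019| / 0.0259432 = 4.995 rad/s.

4.99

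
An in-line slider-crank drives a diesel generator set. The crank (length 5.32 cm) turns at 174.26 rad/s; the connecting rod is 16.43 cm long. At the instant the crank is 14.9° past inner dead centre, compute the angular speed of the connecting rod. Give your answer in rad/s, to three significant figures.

ω = 174.3 rad/s
The rod makes angle φ with the slider axis where L sinφ = r sinθ; differentiating, L cosφ·φ̇ = r ω cosθ.
L cosφ = √(L² − r² sin²θ) = 0.16373 m.
|ω_rod| = r ω |cosθ| / √(L² − r² sin²θ) = 0.0532·174.3·0.96638/0.16373 = 54.718 rad/s.

54.7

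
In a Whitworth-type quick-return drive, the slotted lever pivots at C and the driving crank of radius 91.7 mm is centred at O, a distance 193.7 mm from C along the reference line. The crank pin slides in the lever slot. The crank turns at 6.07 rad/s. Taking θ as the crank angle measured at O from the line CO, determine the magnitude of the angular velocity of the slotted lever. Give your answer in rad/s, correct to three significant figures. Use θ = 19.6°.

ω = 6.07 rad/s
Crank pin A relative to C: A = (d + r cosθ, r sinθ); lever angle φ = atan2(r sinθ, d + r cosθ).
Differentiating tanφ: φ̇ = rω(d cosθ + r)/(d² + r² + 2dr cosθ).
d² + r² + 2dr cosθ = |CA|² = 0.0793948 m²;  d cosθ + r = +0.27418 m.
|ω_lever| = |0.0917·6.07·+0.27418| / 0.0793948 = 1.9222 rad/s.

1.92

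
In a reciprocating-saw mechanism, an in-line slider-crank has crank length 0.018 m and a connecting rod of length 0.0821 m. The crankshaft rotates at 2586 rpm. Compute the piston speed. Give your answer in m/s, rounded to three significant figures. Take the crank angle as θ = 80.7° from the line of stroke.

4.98

ω = 2π·2586/60 = 270.8 rad/s
For an in-line slider-crank, x = r cosθ + √(L² − r² sin²θ), so v = −rω sinθ·[1 + r cosθ/√(L² − r² sin²θ)].
With r = 0.018 m, L = 0.0821 m, θ = 80.7°: √(L² − r² sin²θ) = 0.080155 m.
v = −0.018·270.8·0.98686·[1 + 0.018·0.16160/0.080155] = -4.985 m/s.
|v| = 4.985 m/s.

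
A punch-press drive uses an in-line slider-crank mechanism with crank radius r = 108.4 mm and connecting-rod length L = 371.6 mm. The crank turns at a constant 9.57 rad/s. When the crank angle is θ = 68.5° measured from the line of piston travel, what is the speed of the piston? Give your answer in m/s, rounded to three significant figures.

1.07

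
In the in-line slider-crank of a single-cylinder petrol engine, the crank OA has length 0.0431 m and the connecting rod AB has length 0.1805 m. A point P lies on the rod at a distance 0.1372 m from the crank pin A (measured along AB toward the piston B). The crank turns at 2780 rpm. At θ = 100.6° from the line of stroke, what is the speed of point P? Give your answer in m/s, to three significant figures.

11.9

ω = 291.1 rad/s.  Crank-pin speed |V_A| = rω = 12.547 m/s, perpendicular to OA.
Rod angle: sinφ = −(r/L) sinθ ⇒ φ = -13.574°; ω_rod = −rω cosθ/√(L²−r²sin²θ) = +13.155 rad/s.
V_P = V_A + ω_rod × AP, with AP = 0.1372 m along the rod.
Components: V_Px = −rω sinθ − a·ω_rod·sinφ = -11.91 m/s;  V_Py = rω cosθ + a·ω_rod·cosφ = -0.55369 m/s.
|V_P| = √(V_Px² + V_Py²) = 11.922 m/s.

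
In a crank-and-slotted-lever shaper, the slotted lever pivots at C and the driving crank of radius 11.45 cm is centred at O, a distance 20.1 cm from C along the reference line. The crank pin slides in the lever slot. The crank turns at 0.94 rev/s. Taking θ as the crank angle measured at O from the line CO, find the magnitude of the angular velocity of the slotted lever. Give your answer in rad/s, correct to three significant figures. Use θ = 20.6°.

ω = 5.906 rad/s (from 0.94 rev/s).
Crank pin A relative to C: A = (d + r cosθ, r sinθ); lever angle φ = atan2(r sinθ, d + r cosθ).
Differentiating tanφ: φ̇ = rω(d cosθ + r)/(d² + r² + 2dr cosθ).
d² + r² + 2dr cosθ = |CA|² = 0.0965971 m²;  d cosθ + r = +0.30265 m.
|ω_lever| = |0.1145·5.906·+0.30265| / 0.0965971 = 2.1188 rad/s.

2.12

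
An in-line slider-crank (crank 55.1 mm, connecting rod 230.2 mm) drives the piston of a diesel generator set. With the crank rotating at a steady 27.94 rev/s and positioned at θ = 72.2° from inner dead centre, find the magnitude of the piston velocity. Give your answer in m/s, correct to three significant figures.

9.90

ω = 2π·27.9 = 175.6 rad/s
For an in-line slider-crank, x = r cosθ + √(L² − r² sin²θ), so v = −rω sinθ·[1 + r cosθ/√(L² − r² sin²θ)].
With r = 0.0551 m, L = 0.2302 m, θ = 72.2°: √(L² − r² sin²θ) = 0.22414 m.
v = −0.0551·175.6·0.95213·[1 + 0.0551·0.30570/0.22414] = -9.902 m/s.
|v| = 9.902 m/s.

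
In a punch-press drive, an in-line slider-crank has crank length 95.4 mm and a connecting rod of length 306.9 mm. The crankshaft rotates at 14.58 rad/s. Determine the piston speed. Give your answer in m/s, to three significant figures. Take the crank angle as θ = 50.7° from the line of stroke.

ω = 14.58 rad/s
For an in-line slider-crank, x = r cosθ + √(L² − r² sin²θ), so v = −rω sinθ·[1 + r cosθ/√(L² − r² sin²θ)].
With r = 0.0954 m, L = 0.3069 m, θ = 50.7°: √(L² − r² sin²θ) = 0.29789 m.
v = −0.0954·14.58·0.77384·[1 + 0.0954·0.63338/0.29789] = -1.2947 m/s.
|v| = 1.2947 m/s.

1.29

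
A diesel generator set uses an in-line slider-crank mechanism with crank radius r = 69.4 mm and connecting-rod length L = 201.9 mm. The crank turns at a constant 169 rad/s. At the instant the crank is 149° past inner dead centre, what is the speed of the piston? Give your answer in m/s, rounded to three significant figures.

4.23

ω = 169 rad/s
For an in-line slider-crank, x = r cosθ + √(L² − r² sin²θ), so v = −rω sinθ·[1 + r cosθ/√(L² − r² sin²θ)].
With r = 0.0694 m, L = 0.2019 m, θ = 149°: √(L² − r² sin²θ) = 0.19871 m.
v = −0.0694·169·0.51504·[1 + 0.0694·-0.85717/0.19871] = -4.2323 m/s.
|v| = 4.2323 m/s.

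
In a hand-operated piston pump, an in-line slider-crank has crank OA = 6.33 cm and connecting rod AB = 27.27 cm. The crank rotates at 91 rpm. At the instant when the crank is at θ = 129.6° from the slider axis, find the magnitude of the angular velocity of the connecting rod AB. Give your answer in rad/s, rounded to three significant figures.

1.43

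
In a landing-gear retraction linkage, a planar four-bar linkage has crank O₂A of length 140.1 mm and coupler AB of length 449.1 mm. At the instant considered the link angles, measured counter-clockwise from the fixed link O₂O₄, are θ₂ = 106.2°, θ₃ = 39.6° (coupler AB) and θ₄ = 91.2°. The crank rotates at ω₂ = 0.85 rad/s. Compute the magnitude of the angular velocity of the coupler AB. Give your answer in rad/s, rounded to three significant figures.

ω₂ = 0.85 rad/s
Differentiating the loop-closure r₂e^{iθ₂}+r₃e^{iθ₃}=r₁+r₄e^{iθ₄} gives r₂ω₂e^{iθ₂}+r₃ω₃e^{iθ₃}=r₄ω₄e^{iθ₄}.
Eliminating the other unknown: ω₃ = r₂ω₂ sin(θ₄−θ₂) / [r₃ sin(θ₃−θ₄)].
Numerator sine = -0.25882; denominator sine = -0.78369.
Result = 0.1401·0.85·(-0.25882) / (0.4491·(-0.78369)) = +0.087572 rad/s; magnitude 0.087572 rad/s.

0.0876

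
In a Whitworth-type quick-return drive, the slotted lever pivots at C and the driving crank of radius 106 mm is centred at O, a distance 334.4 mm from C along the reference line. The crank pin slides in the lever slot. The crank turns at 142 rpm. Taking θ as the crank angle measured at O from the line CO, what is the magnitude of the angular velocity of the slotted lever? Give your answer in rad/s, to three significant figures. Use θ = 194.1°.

6.34

ω = 14.87 rad/s (from 142 rpm).
Crank pin A relative to C: A = (d + r cosθ, r sinθ); lever angle φ = atan2(r sinθ, d + r cosθ).
Differentiating tanφ: φ̇ = rω(d cosθ + r)/(d² + r² + 2dr cosθ).
d² + r² + 2dr cosθ = |CA|² = 0.0543024 m²;  d cosθ + r = -0.21833 m.
|ω_lever| = |0.106·14.87·-0.21833| / 0.0543024 = 6.3373 rad/s.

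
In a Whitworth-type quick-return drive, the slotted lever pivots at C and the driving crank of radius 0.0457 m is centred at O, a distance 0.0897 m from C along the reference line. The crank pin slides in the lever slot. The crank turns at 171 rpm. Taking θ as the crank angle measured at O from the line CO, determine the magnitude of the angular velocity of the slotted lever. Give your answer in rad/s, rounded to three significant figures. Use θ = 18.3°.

5.98

ω = 17.91 rad/s (from 171 rpm).
Crank pin A relative to C: A = (d + r cosθ, r sinθ); lever angle φ = atan2(r sinθ, d + r cosθ).
Differentiating tanφ: φ̇ = rω(d cosθ + r)/(d² + r² + 2dr cosθ).
d² + r² + 2dr cosθ = |CA|² = 0.0179185 m²;  d cosθ + r = +0.13086 m.
|ω_lever| = |0.0457·17.91·+0.13086| / 0.0179185 = 5.9766 rad/s.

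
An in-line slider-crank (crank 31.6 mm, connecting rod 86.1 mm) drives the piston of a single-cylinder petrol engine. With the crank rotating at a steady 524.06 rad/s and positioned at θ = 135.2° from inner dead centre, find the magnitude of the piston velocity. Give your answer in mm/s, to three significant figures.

8520

ω = 524.1 rad/s
For an in-line slider-crank, x = r cosθ + √(L² − r² sin²θ), so v = −rω sinθ·[1 + r cosθ/√(L² − r² sin²θ)].
With r = 0.0316 m, L = 0.0861 m, θ = 135.2°: √(L² − r² sin²θ) = 0.083171 m.
v = −0.0316·524.1·0.70463·[1 + 0.0316·-0.70957/0.083171] = -8.5231 m/s.
|v| = 8.5231 m/s = 8523.1 mm/s.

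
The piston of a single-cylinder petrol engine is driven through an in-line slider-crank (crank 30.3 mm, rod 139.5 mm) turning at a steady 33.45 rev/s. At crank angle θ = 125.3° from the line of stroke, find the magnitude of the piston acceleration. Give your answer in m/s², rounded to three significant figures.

868

ω = 2π·33.5 = 210.2 rad/s
x(θ) = r cosθ + √(L² − r² sin²θ); with ω constant, a = ω²·d²x/dθ².
d²x/dθ² = −r cosθ − r²(cos2θ)/√u − r⁴ sin²2θ/(4u^{3/2}),  u = L² − r² sin²θ = 0.0188487 m².
Substituting r = 0.0303 m, L = 0.1395 m, θ = 125.3°: d²x/dθ² = +0.019658 m.
a = ω²·d²x/dθ² = (210.2)²·(+0.019658) = +868.34 m/s²;  |a| = 868.34 m/s².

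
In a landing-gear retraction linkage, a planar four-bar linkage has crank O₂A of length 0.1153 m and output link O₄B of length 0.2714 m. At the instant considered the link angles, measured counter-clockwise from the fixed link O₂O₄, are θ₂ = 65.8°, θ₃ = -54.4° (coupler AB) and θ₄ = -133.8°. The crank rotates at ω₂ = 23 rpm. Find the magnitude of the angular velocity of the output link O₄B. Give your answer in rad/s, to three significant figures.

0.900

ω₂ = 2.409 rad/s (from 23 rpm).
Differentiating the loop-closure r₂e^{iθ₂}+r₃e^{iθ₃}=r₁+r₄e^{iθ₄} gives r₂ω₂e^{iθ₂}+r₃ω₃e^{iθ₃}=r₄ω₄e^{iθ₄}.
Eliminating the other unknown: ω₄ = r₂ω₂ sin(θ₂−θ₃) / [r₄ sin(θ₄−θ₃)].
Numerator sine = +0.86427; denominator sine = -0.98294.
Result = 0.1153·2.409·(+0.86427) / (0.2714·(-0.98294)) = -0.89971 rad/s; magnitude 0.89971 rad/s.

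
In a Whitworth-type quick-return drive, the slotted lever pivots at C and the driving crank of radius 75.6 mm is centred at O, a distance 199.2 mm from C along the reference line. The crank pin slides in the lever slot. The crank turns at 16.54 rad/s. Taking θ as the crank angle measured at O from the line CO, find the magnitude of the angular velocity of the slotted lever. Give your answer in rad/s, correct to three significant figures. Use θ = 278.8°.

ω = 16.54 rad/s
Crank pin A relative to C: A = (d + r cosθ, r sinθ); lever angle φ = atan2(r sinθ, d + r cosθ).
Differentiating tanφ: φ̇ = rω(d cosθ + r)/(d² + r² + 2dr cosθ).
d² + r² + 2dr cosθ = |CA|² = 0.0500038 m²;  d cosθ + r = +0.10607 m.
|ω_lever| = |0.0756·16.54·+0.10607| / 0.0500038 = 2.6526 rad/s.

2.65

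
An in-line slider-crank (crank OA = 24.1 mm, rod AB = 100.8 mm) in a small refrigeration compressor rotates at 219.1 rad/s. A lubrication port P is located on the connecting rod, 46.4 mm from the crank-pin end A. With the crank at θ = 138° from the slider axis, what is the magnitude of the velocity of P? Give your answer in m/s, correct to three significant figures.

ω = 219.1 rad/s.  Crank-pin speed |V_A| = rω = 5.2803 m/s, perpendicular to OA.
Rod angle: sinφ = −(r/L) sinθ ⇒ φ = -9.206°; ω_rod = −rω cosθ/√(L²−r²sin²θ) = +39.437 rad/s.
V_P = V_A + ω_rod × AP, with AP = 0.0464 m along the rod.
Components: V_Px = −rω sinθ − a·ω_rod·sinφ = -3.2405 m/s;  V_Py = rω cosθ + a·ω_rod·cosφ = -2.1177 m/s.
|V_P| = √(V_Px² + V_Py²) = 3.8711 m/s.

3.87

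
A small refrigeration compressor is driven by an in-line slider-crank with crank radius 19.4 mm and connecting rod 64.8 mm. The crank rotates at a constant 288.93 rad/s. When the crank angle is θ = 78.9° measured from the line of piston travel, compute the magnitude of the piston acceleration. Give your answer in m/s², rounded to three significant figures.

ω = 288.9 rad/s
x(θ) = r cosθ + √(L² − r² sin²θ); with ω constant, a = ω²·d²x/dθ².
d²x/dθ² = −r cosθ − r²(cos2θ)/√u − r⁴ sin²2θ/(4u^{3/2}),  u = L² − r² sin²θ = 0.00383663 m².
Substituting r = 0.0194 m, L = 0.0648 m, θ = 78.9°: d²x/dθ² = +0.0018695 m.
a = ω²·d²x/dθ² = (288.9)²·(+0.0018695) = +156.07 m/s²;  |a| = 156.07 m/s².

156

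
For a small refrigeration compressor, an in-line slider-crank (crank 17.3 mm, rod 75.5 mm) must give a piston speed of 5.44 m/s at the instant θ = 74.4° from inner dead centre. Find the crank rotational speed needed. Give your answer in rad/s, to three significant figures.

For an in-line slider-crank, |v_piston| = rω|sinθ|·[1 + r cosθ/√(L² − r² sin²θ)].
With r = 0.0173 m, L = 0.0755 m, θ = 74.4°: the bracketed kinematic factor |dx/dθ| = 0.017715 m.
ω = v/|dx/dθ| = 5.44/0.017715 = 307.08 rad/s.

307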